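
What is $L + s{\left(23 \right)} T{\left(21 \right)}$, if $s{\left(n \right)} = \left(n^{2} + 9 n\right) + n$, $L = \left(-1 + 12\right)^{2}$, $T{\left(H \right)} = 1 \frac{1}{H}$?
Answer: $\frac{1100}{7} \approx 157.14$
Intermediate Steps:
$T{\left(H \right)} = \frac{1}{H}$
$L = 121$ ($L = 11^{2} = 121$)
$s{\left(n \right)} = n^{2} + 10 n$
$L + s{\left(23 \right)} T{\left(21 \right)} = 121 + \frac{23 \left(10 + 23\right)}{21} = 121 + 23 \cdot 33 \cdot \frac{1}{21} = 121 + 759 \cdot \frac{1}{21} = 121 + \frac{253}{7} = \frac{1100}{7}$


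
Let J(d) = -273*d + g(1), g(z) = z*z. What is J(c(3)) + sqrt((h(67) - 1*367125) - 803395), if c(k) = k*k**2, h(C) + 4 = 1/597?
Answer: -7370 + I*sqrt(417185287719)/597 ≈ -7370.0 + 1081.9*I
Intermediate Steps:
h(C) = -2387/597 (h(C) = -4 + 1/597 = -2387/597)
g(z) = z**2
c(k) = k**3
J(d) = 1 - 273*d (J(d) = -273*d + 1**2 = -273*d + 1 = 1 - 273*d)
J(c(3)) + sqrt((h(67) - 1*367125) - 803395) = (1 - 273*3**3) + sqrt((-2387/597 - 1*367125) - 803395) = (1 - 273*27) + sqrt((-2387/597 - 367125) - 803395) = (1 - 7371) + sqrt(-219176012/597 - 803395) = -7370 + sqrt(-698802827/597) = -7370 + I*sqrt(417185287719)/597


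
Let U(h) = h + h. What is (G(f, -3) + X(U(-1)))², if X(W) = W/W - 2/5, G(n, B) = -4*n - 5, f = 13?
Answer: 79524/25 ≈ 3181.0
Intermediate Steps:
U(h) = 2*h
G(n, B) = -5 - 4*n
X(W) = ⅗ (X(W) = 1 - 2*⅕ = 1 - ⅖ = ⅗)
(G(f, -3) + X(U(-1)))² = ((-5 - 4*13) + ⅗)² = ((-5 - 52) + ⅗)² = (-57 + ⅗)² = (-282/5)² = 79524/25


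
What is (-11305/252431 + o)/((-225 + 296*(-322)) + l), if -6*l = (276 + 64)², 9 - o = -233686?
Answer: -176975553720/86940013141 ≈ -2.0356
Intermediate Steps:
o = 233695 (o = 9 - 1*(-233686) = 9 + 233686 = 233695)
l = -57800/3 (l = -(276 + 64)²/6 = -⅙*340² = -⅙*115600 = -57800/3 ≈ -19267.)
(-11305/252431 + o)/((-225 + 296*(-322)) + l) = (-11305/252431 + 233695)/((-225 + 296*(-322)) - 57800/3) = (-11305*1/252431 + 233695)/((-225 - 95312) - 57800/3) = (-11305/252431 + 233695)/(-95537 - 57800/3) = 58991851240/(252431*(-344411/3)) = (58991851240/252431)*(-3/344411) = -176975553720/86940013141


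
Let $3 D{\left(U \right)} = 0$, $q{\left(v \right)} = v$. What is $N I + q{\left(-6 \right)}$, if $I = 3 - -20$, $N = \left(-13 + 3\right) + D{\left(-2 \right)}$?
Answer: $-236$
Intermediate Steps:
$D{\left(U \right)} = 0$ ($D{\left(U \right)} = \frac{1}{3} \cdot 0 = 0$)
$N = -10$ ($N = \left(-13 + 3\right) + 0 = -10 + 0 = -10$)
$I = 23$ ($I = 3 + 20 = 23$)
$N I + q{\left(-6 \right)} = \left(-10\right) 23 - 6 = -230 - 6 = -236$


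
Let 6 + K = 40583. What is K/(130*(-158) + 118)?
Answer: -40577/20422 ≈ -1.9869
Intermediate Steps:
K = 40577 (K = -6 + 40583 = 40577)
K/(130*(-158) + 118) = 40577/(130*(-158) + 118) = 40577/(-20540 + 118) = 40577/(-20422) = 40577*(-1/20422) = -40577/20422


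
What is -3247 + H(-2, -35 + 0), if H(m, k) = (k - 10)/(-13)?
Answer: -42166/13 ≈ -3243.5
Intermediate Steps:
H(m, k) = 10/13 - k/13 (H(m, k) = (-10 + k)*(-1/13) = 10/13 - k/13)
-3247 + H(-2, -35 + 0) = -3247 + (10/13 - (-35 + 0)/13) = -3247 + (10/13 - 1/13*(-35)) = -3247 + (10/13 + 35/13) = -3247 + 45/13 = -42166/13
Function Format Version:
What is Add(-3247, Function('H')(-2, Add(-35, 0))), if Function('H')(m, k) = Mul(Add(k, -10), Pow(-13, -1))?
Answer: Rational(-42166, 13) ≈ -3243.5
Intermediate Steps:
Function('H')(m, k) = Add(Rational(10, 13), Mul(Rational(-1, 13), k)) (Function('H')(m, k) = Mul(Add(-10, k), Rational(-1, 13)) = Add(Rational(10, 13), Mul(Rational(-1, 13), k)))
Add(-3247, Function('H')(-2, Add(-35, 0))) = Add(-3247, Add(Rational(10, 13), Mul(Rational(-1, 13), Add(-35, 0)))) = Add(-3247, Add(Rational(10, 13), Mul(Rational(-1, 13), -35))) = Add(-3247, Add(Rational(10, 13), Rational(35, 13))) = Add(-3247, Rational(45, 13)) = Rational(-42166, 13)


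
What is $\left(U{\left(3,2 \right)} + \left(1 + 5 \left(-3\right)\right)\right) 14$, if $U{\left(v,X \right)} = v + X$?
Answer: $-126$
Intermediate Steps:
$U{\left(v,X \right)} = X + v$
$\left(U{\left(3,2 \right)} + \left(1 + 5 \left(-3\right)\right)\right) 14 = \left(\left(2 + 3\right) + \left(1 + 5 \left(-3\right)\right)\right) 14 = \left(5 + \left(1 - 15\right)\right) 14 = \left(5 - 14\right) 14 = \left(-9\right) 14 = -126$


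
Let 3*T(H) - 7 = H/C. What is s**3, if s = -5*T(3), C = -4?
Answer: -1953125/1728 ≈ -1130.3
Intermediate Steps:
T(H) = 7/3 - H/12 (T(H) = 7/3 + (H/(-4))/3 = 7/3 + (H*(-1/4))/3 = 7/3 + (-H/4)/3 = 7/3 - H/12)
s = -125/12 (s = -5*(7/3 - 1/12*3) = -5*(7/3 - 1/4) = -5*25/12 = -125/12 ≈ -10.417)
s**3 = (-125/12)**3 = -1953125/1728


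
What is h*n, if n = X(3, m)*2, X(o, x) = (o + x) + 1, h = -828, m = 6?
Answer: -16560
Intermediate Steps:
X(o, x) = 1 + o + x
n = 20 (n = (1 + 3 + 6)*2 = 10*2 = 20)
h*n = -828*20 = -16560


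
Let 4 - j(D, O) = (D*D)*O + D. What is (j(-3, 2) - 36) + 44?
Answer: -3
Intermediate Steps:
j(D, O) = 4 - D - O*D**2 (j(D, O) = 4 - ((D*D)*O + D) = 4 - (D**2*O + D) = 4 - (O*D**2 + D) = 4 - (D + O*D**2) = 4 + (-D - O*D**2) = 4 - D - O*D**2)
(j(-3, 2) - 36) + 44 = ((4 - 1*(-3) - 1*2*(-3)**2) - 36) + 44 = ((4 + 3 - 1*2*9) - 36) + 44 = ((4 + 3 - 18) - 36) + 44 = (-11 - 36) + 44 = -47 + 44 = -3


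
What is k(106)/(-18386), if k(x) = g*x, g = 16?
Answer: -848/9193 ≈ -0.092244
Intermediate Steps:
k(x) = 16*x
k(106)/(-18386) = (16*106)/(-18386) = 1696*(-1/18386) = -848/9193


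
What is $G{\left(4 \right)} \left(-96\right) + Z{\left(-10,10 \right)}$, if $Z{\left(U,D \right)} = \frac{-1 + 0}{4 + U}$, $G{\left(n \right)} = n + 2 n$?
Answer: $- \frac{6911}{6} \approx -1151.8$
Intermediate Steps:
$G{\left(n \right)} = 3 n$
$Z{\left(U,D \right)} = - \frac{1}{4 + U}$
$G{\left(4 \right)} \left(-96\right) + Z{\left(-10,10 \right)} = 3 \cdot 4 \left(-96\right) - \frac{1}{4 - 10} = 12 \left(-96\right) - \frac{1}{-6} = -1152 - - \frac{1}{6} = -1152 + \frac{1}{6} = - \frac{6911}{6}$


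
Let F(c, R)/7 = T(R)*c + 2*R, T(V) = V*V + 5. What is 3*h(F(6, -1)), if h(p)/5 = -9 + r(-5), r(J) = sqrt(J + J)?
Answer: -135 + 15*I*sqrt(10) ≈ -135.0 + 47.434*I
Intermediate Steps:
r(J) = sqrt(2)*sqrt(J) (r(J) = sqrt(2*J) = sqrt(2)*sqrt(J))
T(V) = 5 + V**2 (T(V) = V**2 + 5 = 5 + V**2)
F(c, R) = 14*R + 7*c*(5 + R**2) (F(c, R) = 7*((5 + R**2)*c + 2*R) = 7*(c*(5 + R**2) + 2*R) = 7*(2*R + c*(5 + R**2)) = 14*R + 7*c*(5 + R**2))
h(p) = -45 + 5*I*sqrt(10) (h(p) = 5*(-9 + sqrt(2)*sqrt(-5)) = 5*(-9 + sqrt(2)*(I*sqrt(5))) = 5*(-9 + I*sqrt(10)) = -45 + 5*I*sqrt(10))
3*h(F(6, -1)) = 3*(-45 + 5*I*sqrt(10)) = -135 + 15*I*sqrt(10)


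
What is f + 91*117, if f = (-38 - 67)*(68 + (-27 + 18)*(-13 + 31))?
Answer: 20517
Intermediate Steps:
f = 9870 (f = -105*(68 - 9*18) = -105*(68 - 162) = -105*(-94) = 9870)
f + 91*117 = 9870 + 91*117 = 9870 + 10647 = 20517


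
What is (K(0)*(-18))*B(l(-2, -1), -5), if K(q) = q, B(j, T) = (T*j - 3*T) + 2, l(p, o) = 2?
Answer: 0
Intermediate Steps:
B(j, T) = 2 - 3*T + T*j (B(j, T) = (-3*T + T*j) + 2 = 2 - 3*T + T*j)
(K(0)*(-18))*B(l(-2, -1), -5) = (0*(-18))*(2 - 3*(-5) - 5*2) = 0*(2 + 15 - 10) = 0*7 = 0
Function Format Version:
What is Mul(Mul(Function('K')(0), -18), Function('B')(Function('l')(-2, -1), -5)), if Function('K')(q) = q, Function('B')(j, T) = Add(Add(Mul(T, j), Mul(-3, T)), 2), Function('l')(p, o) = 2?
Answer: 0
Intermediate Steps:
Function('B')(j, T) = Add(2, Mul(-3, T), Mul(T, j)) (Function('B')(j, T) = Add(Add(Mul(-3, T), Mul(T, j)), 2) = Add(2, Mul(-3, T), Mul(T, j)))
Mul(Mul(Function('K')(0), -18), Function('B')(Function('l')(-2, -1), -5)) = Mul(Mul(0, -18), Add(2, Mul(-3, -5), Mul(-5, 2))) = Mul(0, Add(2, 15, -10)) = Mul(0, 7) = 0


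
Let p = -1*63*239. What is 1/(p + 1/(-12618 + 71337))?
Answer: -58719/884131982 ≈ -6.6414e-5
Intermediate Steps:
p = -15057 (p = -63*239 = -15057)
1/(p + 1/(-12618 + 71337)) = 1/(-15057 + 1/(-12618 + 71337)) = 1/(-15057 + 1/58719) = 1/(-884131982/58719) = -58719/884131982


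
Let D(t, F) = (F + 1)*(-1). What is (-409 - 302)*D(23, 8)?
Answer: 6399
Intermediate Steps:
D(t, F) = -1 - F (D(t, F) = (1 + F)*(-1) = -1 - F)
(-409 - 302)*D(23, 8) = (-409 - 302)*(-1 - 1*8) = -711*(-1 - 8) = -711*(-9) = 6399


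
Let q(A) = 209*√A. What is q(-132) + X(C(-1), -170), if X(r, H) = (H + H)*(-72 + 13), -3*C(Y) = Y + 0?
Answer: 20060 + 418*I*√33 ≈ 20060.0 + 2401.2*I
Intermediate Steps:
C(Y) = -Y/3 (C(Y) = -(Y + 0)/3 = -Y/3)
X(r, H) = -118*H (X(r, H) = (2*H)*(-59) = -118*H)
q(-132) + X(C(-1), -170) = 209*√(-132) - 118*(-170) = 209*(2*I*√33) + 20060 = 418*I*√33 + 20060 = 20060 + 418*I*√33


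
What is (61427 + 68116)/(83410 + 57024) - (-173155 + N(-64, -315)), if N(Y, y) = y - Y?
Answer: 24352227747/140434 ≈ 1.7341e+5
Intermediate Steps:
(61427 + 68116)/(83410 + 57024) - (-173155 + N(-64, -315)) = (61427 + 68116)/(83410 + 57024) - (-173155 + (-315 - 1*(-64))) = 129543/140434 - (-173155 + (-315 + 64)) = 129543*(1/140434) - (-173155 - 251) = 129543/140434 - 1*(-173406) = 129543/140434 + 173406 = 24352227747/140434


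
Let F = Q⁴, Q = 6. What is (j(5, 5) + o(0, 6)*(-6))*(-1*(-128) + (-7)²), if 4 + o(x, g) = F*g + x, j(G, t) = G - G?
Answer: -8253864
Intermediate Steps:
F = 1296 (F = 6⁴ = 1296)
j(G, t) = 0
o(x, g) = -4 + x + 1296*g (o(x, g) = -4 + (1296*g + x) = -4 + (x + 1296*g) = -4 + x + 1296*g)
(j(5, 5) + o(0, 6)*(-6))*(-1*(-128) + (-7)²) = (0 + (-4 + 0 + 1296*6)*(-6))*(-1*(-128) + (-7)²) = (0 + (-4 + 0 + 7776)*(-6))*(128 + 49) = (0 + 7772*(-6))*177 = (0 - 46632)*177 = -46632*177 = -8253864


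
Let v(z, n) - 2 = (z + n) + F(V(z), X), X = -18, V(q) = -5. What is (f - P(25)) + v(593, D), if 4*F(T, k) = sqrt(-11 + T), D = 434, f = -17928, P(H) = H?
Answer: -16924 + I ≈ -16924.0 + 1.0*I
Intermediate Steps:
F(T, k) = sqrt(-11 + T)/4
v(z, n) = 2 + I + n + z (v(z, n) = 2 + ((z + n) + sqrt(-11 - 5)/4) = 2 + ((n + z) + sqrt(-16)/4) = 2 + ((n + z) + (4*I)/4) = 2 + ((n + z) + I) = 2 + (I + n + z) = 2 + I + n + z)
(f - P(25)) + v(593, D) = (-17928 - 1*25) + (2 + I + 434 + 593) = (-17928 - 25) + (1029 + I) = -17953 + (1029 + I) = -16924 + I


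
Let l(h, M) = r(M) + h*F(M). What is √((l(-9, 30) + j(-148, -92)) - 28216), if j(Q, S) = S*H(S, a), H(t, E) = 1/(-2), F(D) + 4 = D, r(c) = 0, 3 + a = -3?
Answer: 6*I*√789 ≈ 168.53*I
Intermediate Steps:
a = -6 (a = -3 - 3 = -6)
F(D) = -4 + D
H(t, E) = -½
j(Q, S) = -S/2 (j(Q, S) = S*(-½) = -S/2)
l(h, M) = h*(-4 + M) (l(h, M) = 0 + h*(-4 + M) = h*(-4 + M))
√((l(-9, 30) + j(-148, -92)) - 28216) = √((-9*(-4 + 30) - ½*(-92)) - 28216) = √((-9*26 + 46) - 28216) = √((-234 + 46) - 28216) = √(-188 - 28216) = √(-28404) = 6*I*√789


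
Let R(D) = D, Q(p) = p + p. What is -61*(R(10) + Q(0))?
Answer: -610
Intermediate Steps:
Q(p) = 2*p
-61*(R(10) + Q(0)) = -61*(10 + 2*0) = -61*(10 + 0) = -61*10 = -610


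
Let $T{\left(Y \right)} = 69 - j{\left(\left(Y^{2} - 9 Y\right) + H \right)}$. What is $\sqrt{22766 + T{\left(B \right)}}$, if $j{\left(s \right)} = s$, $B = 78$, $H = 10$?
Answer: $\sqrt{17443} \approx 132.07$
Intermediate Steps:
$T{\left(Y \right)} = 59 - Y^{2} + 9 Y$ ($T{\left(Y \right)} = 69 - \left(\left(Y^{2} - 9 Y\right) + 10\right) = 69 - \left(10 + Y^{2} - 9 Y\right) = 59 - Y^{2} + 9 Y$)
$\sqrt{22766 + T{\left(B \right)}} = \sqrt{22766 + \left(59 - 78^{2} + 9 \cdot 78\right)} = \sqrt{22766 + \left(59 - 6084 + 702\right)} = \sqrt{22766 - 5323} = \sqrt{17443}$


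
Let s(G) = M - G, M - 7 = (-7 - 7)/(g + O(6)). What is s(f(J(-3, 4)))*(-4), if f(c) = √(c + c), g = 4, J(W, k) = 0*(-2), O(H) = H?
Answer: -112/5 ≈ -22.400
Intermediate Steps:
J(W, k) = 0
f(c) = √2*√c (f(c) = √(2*c) = √2*√c)
M = 28/5 (M = 7 + (-7 - 7)/(4 + 6) = 7 - 14/10 = 7 - 14*⅒ = 7 - 7/5 = 28/5 ≈ 5.6000)
s(G) = 28/5 - G
s(f(J(-3, 4)))*(-4) = (28/5 - √2*√0)*(-4) = (28/5 - √2*0)*(-4) = (28/5 - 1*0)*(-4) = (28/5 + 0)*(-4) = (28/5)*(-4) = -112/5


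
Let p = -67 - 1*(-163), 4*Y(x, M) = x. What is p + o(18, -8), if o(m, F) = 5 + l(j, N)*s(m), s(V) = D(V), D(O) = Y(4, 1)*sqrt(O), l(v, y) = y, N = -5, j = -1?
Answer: 101 - 15*sqrt(2) ≈ 79.787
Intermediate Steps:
Y(x, M) = x/4
p = 96 (p = -67 + 163 = 96)
D(O) = sqrt(O) (D(O) = ((1/4)*4)*sqrt(O) = 1*sqrt(O) = sqrt(O))
s(V) = sqrt(V)
o(m, F) = 5 - 5*sqrt(m)
p + o(18, -8) = 96 + (5 - 15*sqrt(2)) = 101 - 15*sqrt(2)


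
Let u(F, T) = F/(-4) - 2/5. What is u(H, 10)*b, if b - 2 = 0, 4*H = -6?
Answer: -1/20 ≈ -0.050000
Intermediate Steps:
H = -3/2 (H = (1/4)*(-6) = -3/2 ≈ -1.5000)
u(F, T) = -2/5 - F/4 (u(F, T) = F*(-1/4) - 2*1/5 = -F/4 - 2/5 = -2/5 - F/4)
b = 2 (b = 2 + 0 = 2)
u(H, 10)*b = (-2/5 - 1/4*(-3/2))*2 = (-2/5 + 3/8)*2 = -1/40*2 = -1/20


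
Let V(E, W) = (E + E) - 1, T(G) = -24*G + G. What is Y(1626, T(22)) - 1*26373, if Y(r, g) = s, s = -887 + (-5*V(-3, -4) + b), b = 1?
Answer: -27224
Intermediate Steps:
T(G) = -23*G
V(E, W) = -1 + 2*E (V(E, W) = 2*E - 1 = -1 + 2*E)
s = -851 (s = -887 + (-5*(-1 + 2*(-3)) + 1) = -887 + (-5*(-1 - 6) + 1) = -887 + (-5*(-7) + 1) = -887 + (35 + 1) = -887 + 36 = -851)
Y(r, g) = -851
Y(1626, T(22)) - 1*26373 = -851 - 1*26373 = -851 - 26373 = -27224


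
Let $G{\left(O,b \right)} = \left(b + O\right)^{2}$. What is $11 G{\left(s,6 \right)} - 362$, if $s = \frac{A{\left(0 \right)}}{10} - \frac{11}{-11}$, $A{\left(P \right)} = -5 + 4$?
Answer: $\frac{16171}{100} \approx 161.71$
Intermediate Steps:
$A{\left(P \right)} = -1$
$s = \frac{9}{10}$ ($s = - \frac{1}{10} - \frac{11}{-11} = \left(-1\right) \frac{1}{10} - -1 = - \frac{1}{10} + 1 = \frac{9}{10} \approx 0.9$)
$G{\left(O,b \right)} = \left(O + b\right)^{2}$
$11 G{\left(s,6 \right)} - 362 = 11 \left(\frac{9}{10} + 6\right)^{2} - 362 = 11 \left(\frac{69}{10}\right)^{2} - 362 = 11 \cdot \frac{4761}{100} - 362 = \frac{52371}{100} - 362 = \frac{16171}{100}$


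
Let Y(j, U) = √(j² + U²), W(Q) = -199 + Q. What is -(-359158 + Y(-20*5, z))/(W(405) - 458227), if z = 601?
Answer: -359158/458021 + √371201/458021 ≈ -0.78282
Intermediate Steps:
Y(j, U) = √(U² + j²)
-(-359158 + Y(-20*5, z))/(W(405) - 458227) = -(-359158 + √(601² + (-20*5)²))/((-199 + 405) - 458227) = -(-359158 + √(361201 + (-100)²))/(206 - 458227) = -(-359158 + √(361201 + 10000))/(-458021) = -(-359158 + √371201)*(-1)/458021 = -(359158/458021 - √371201/458021) = -359158/458021 + √371201/458021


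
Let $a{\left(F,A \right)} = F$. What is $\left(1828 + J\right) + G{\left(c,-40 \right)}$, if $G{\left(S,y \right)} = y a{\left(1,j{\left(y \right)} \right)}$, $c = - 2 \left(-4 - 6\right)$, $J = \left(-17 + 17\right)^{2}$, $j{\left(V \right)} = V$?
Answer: $1788$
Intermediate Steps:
$J = 0$ ($J = 0^{2} = 0$)
$c = 20$ ($c = - 2 \left(-4 - 6\right) = \left(-2\right) \left(-10\right) = 20$)
$G{\left(S,y \right)} = y$ ($G{\left(S,y \right)} = y 1 = y$)
$\left(1828 + J\right) + G{\left(c,-40 \right)} = \left(1828 + 0\right) - 40 = 1828 - 40 = 1788$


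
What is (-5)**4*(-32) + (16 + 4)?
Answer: -19980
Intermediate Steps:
(-5)**4*(-32) + (16 + 4) = 625*(-32) + 20 = -20000 + 20 = -19980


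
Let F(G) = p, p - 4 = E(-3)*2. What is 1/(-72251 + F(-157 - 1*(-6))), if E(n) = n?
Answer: -1/72253 ≈ -1.3840e-5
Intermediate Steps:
p = -2 (p = 4 - 3*2 = 4 - 6 = -2)
F(G) = -2
1/(-72251 + F(-157 - 1*(-6))) = 1/(-72251 - 2) = 1/(-72253) = -1/72253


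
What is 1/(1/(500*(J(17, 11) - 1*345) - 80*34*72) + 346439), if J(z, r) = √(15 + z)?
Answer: 47000116567340060/16282673383345115705081 + 2000*√2/16282673383345115705081 ≈ 2.8865e-6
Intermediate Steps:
1/(1/(500*(J(17, 11) - 1*345) - 80*34*72) + 346439) = 1/(1/(500*(√(15 + 17) - 1*345) - 80*34*72) + 346439) = 1/(1/(500*(√32 - 345) - 2720*72) + 346439) = 1/(1/(500*(4*√2 - 345) - 195840) + 346439) = 1/(1/(500*(-345 + 4*√2) - 195840) + 346439) = 1/(1/((-172500 + 2000*√2) - 195840) + 346439) = 1/(1/(-368340 + 2000*√2) + 346439) = 1/(346439 + 1/(-368340 + 2000*√2))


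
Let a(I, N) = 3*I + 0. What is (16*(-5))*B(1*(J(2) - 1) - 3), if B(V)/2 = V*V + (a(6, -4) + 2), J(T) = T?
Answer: -3840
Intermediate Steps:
a(I, N) = 3*I
B(V) = 40 + 2*V**2 (B(V) = 2*(V*V + (3*6 + 2)) = 2*(V**2 + (18 + 2)) = 2*(V**2 + 20) = 2*(20 + V**2) = 40 + 2*V**2)
(16*(-5))*B(1*(J(2) - 1) - 3) = (16*(-5))*(40 + 2*(1*(2 - 1) - 3)**2) = -80*(40 + 2*(1*1 - 3)**2) = -80*(40 + 2*(1 - 3)**2) = -80*(40 + 2*(-2)**2) = -80*(40 + 2*4) = -80*(40 + 8) = -80*48 = -3840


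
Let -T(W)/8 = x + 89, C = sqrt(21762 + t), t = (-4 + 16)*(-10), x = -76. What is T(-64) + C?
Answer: -104 + sqrt(21642) ≈ 43.112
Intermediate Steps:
t = -120 (t = 12*(-10) = -120)
C = sqrt(21642) (C = sqrt(21762 - 120) = sqrt(21642) ≈ 147.11)
T(W) = -104 (T(W) = -8*(-76 + 89) = -8*13 = -104)
T(-64) + C = -104 + sqrt(21642)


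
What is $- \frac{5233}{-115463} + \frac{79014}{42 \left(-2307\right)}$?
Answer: $- \frac{1436024530}{1864611987} \approx -0.77015$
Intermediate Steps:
$- \frac{5233}{-115463} + \frac{79014}{42 \left(-2307\right)} = \left(-5233\right) \left(- \frac{1}{115463}\right) + \frac{79014}{-96894} = \frac{5233}{115463} + 79014 \left(- \frac{1}{96894}\right) = \frac{5233}{115463} - \frac{13169}{16149} = - \frac{1436024530}{1864611987}$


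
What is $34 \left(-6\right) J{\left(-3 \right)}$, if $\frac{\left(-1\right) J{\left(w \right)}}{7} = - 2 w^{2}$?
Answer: $-25704$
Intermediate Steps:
$J{\left(w \right)} = 14 w^{2}$ ($J{\left(w \right)} = - 7 \left(- 2 w^{2}\right) = 14 w^{2}$)
$34 \left(-6\right) J{\left(-3 \right)} = 34 \left(-6\right) 14 \left(-3\right)^{2} = - 204 \cdot 14 \cdot 9 = \left(-204\right) 126 = -25704$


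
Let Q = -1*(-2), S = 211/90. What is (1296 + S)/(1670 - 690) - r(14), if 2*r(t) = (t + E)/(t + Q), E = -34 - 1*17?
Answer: 125047/50400 ≈ 2.4811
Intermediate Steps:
S = 211/90 (S = 211*(1/90) = 211/90 ≈ 2.3444)
E = -51 (E = -34 - 17 = -51)
Q = 2
r(t) = (-51 + t)/(2*(2 + t)) (r(t) = ((t - 51)/(t + 2))/2 = ((-51 + t)/(2 + t))/2 = (-51 + t)/(2*(2 + t)))
(1296 + S)/(1670 - 690) - r(14) = (1296 + 211/90)/(1670 - 690) - (-51 + 14)/(2*(2 + 14)) = (116851/90)/980 - (-37)/(2*16) = (116851/90)*(1/980) - (-37)/(2*16) = 16693/12600 - 1*(-37/32) = 16693/12600 + 37/32 = 125047/50400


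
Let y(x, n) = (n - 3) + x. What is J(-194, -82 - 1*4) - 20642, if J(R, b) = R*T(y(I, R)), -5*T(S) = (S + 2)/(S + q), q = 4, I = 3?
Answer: -9786326/475 ≈ -20603.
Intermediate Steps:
y(x, n) = -3 + n + x (y(x, n) = (-3 + n) + x = -3 + n + x)
T(S) = -(2 + S)/(5*(4 + S)) (T(S) = -(S + 2)/(5*(S + 4)) = -(2 + S)/(5*(4 + S)))
J(R, b) = R*(-2 - R)/(5*(4 + R)) (J(R, b) = R*((-2 - (-3 + R + 3))/(5*(4 + (-3 + R + 3)))) = R*((-2 - R)/(5*(4 + R))) = R*(-2 - R)/(5*(4 + R)))
J(-194, -82 - 1*4) - 20642 = -1*(-194)*(2 - 194)/(20 + 5*(-194)) - 20642 = -1*(-194)*(-192)/(20 - 970) - 20642 = -1*(-194)*(-192)/(-950) - 20642 = -1*(-194)*(-1/950)*(-192) - 20642 = 18624/475 - 20642 = -9786326/475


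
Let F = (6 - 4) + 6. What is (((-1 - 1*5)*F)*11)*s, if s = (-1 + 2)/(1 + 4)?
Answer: -528/5 ≈ -105.60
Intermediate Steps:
F = 8 (F = 2 + 6 = 8)
s = ⅕ (s = 1/5 = 1*(⅕) = ⅕ ≈ 0.20000)
(((-1 - 1*5)*F)*11)*s = (((-1 - 1*5)*8)*11)*(⅕) = (((-1 - 5)*8)*11)*(⅕) = (-6*8*11)*(⅕) = -48*11*(⅕) = -528*⅕ = -528/5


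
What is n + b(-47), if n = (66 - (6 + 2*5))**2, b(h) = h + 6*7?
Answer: 2495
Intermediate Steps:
b(h) = 42 + h (b(h) = h + 42 = 42 + h)
n = 2500 (n = (66 - (6 + 10))**2 = (66 - 1*16)**2 = (66 - 16)**2 = 50**2 = 2500)
n + b(-47) = 2500 + (42 - 47) = 2500 - 5 = 2495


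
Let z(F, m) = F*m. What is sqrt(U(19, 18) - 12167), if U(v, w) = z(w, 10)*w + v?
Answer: 2*I*sqrt(2227) ≈ 94.382*I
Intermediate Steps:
U(v, w) = v + 10*w**2 (U(v, w) = (w*10)*w + v = (10*w)*w + v = 10*w**2 + v = v + 10*w**2)
sqrt(U(19, 18) - 12167) = sqrt((19 + 10*18**2) - 12167) = sqrt((19 + 10*324) - 12167) = sqrt((19 + 3240) - 12167) = sqrt(3259 - 12167) = sqrt(-8908) = 2*I*sqrt(2227)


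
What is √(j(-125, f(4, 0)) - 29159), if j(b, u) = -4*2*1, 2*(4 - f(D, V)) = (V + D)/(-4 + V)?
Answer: I*√29167 ≈ 170.78*I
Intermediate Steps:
f(D, V) = 4 - (D + V)/(2*(-4 + V)) (f(D, V) = 4 - (V + D)/(2*(-4 + V)) = 4 - (D + V)/(2*(-4 + V)))
j(b, u) = -8 (j(b, u) = -8*1 = -8)
√(j(-125, f(4, 0)) - 29159) = √(-8 - 29159) = √(-29167) = I*√29167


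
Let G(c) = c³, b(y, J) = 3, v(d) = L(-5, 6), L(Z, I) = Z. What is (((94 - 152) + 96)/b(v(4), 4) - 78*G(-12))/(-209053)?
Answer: -404390/627159 ≈ -0.64480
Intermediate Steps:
v(d) = -5
(((94 - 152) + 96)/b(v(4), 4) - 78*G(-12))/(-209053) = (((94 - 152) + 96)/3 - 78*(-12)³)/(-209053) = ((-58 + 96)*(⅓) - 78*(-1728))*(-1/209053) = (38*(⅓) + 134784)*(-1/209053) = (38/3 + 134784)*(-1/209053) = (404390/3)*(-1/209053) = -404390/627159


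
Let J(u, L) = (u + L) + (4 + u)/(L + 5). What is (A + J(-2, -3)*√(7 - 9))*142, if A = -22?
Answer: -3124 - 568*I*√2 ≈ -3124.0 - 803.27*I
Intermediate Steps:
J(u, L) = L + u + (4 + u)/(5 + L) (J(u, L) = (L + u) + (4 + u)/(5 + L) = L + u + (4 + u)/(5 + L))
(A + J(-2, -3)*√(7 - 9))*142 = (-22 + ((4 + (-3)² + 5*(-3) + 6*(-2) - 3*(-2))/(5 - 3))*√(7 - 9))*142 = (-22 + ((4 + 9 - 15 - 12 + 6)/2)*√(-2))*142 = (-22 + ((½)*(-8))*(I*√2))*142 = (-22 - 4*I*√2)*142 = -3124 - 568*I*√2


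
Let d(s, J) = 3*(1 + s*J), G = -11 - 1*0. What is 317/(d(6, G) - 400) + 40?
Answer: 23483/595 ≈ 39.467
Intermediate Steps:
G = -11 (G = -11 + 0 = -11)
d(s, J) = 3 + 3*J*s (d(s, J) = 3*(1 + J*s) = 3 + 3*J*s)
317/(d(6, G) - 400) + 40 = 317/((3 + 3*(-11)*6) - 400) + 40 = 317/((3 - 198) - 400) + 40 = 317/(-195 - 400) + 40 = 317/(-595) + 40 = -1/595*317 + 40 = -317/595 + 40 = 23483/595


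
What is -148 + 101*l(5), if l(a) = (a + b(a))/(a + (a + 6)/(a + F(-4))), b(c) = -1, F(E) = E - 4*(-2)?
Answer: -1163/14 ≈ -83.071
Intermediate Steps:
F(E) = 8 + E (F(E) = E + 8 = 8 + E)
l(a) = (-1 + a)/(a + (6 + a)/(4 + a)) (l(a) = (a - 1)/(a + (a + 6)/(a + (8 - 4))) = (-1 + a)/(a + (6 + a)/(a + 4)) = (-1 + a)/(a + (6 + a)/(4 + a)))
-148 + 101*l(5) = -148 + 101*((-4 + 5**2 + 3*5)/(6 + 5**2 + 5*5)) = -148 + 101*((-4 + 25 + 15)/(6 + 25 + 25)) = -148 + 101*(36/56) = -148 + 101*((1/56)*36) = -148 + 101*(9/14) = -148 + 909/14 = -1163/14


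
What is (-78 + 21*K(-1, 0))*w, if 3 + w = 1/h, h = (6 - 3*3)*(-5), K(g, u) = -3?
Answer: 2068/5 ≈ 413.60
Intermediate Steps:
h = 15 (h = (6 - 9)*(-5) = -3*(-5) = 15)
w = -44/15 (w = -3 + 1/15 = -44/15 ≈ -2.9333)
(-78 + 21*K(-1, 0))*w = (-78 + 21*(-3))*(-44/15) = (-78 - 63)*(-44/15) = -141*(-44/15) = 2068/5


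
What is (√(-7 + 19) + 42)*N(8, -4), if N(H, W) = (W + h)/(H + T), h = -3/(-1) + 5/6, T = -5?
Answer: -7/3 - √3/9 ≈ -2.5258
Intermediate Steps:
h = 23/6 (h = -3*(-1) + 5*(⅙) = 3 + ⅚ = 23/6 ≈ 3.8333)
N(H, W) = (23/6 + W)/(-5 + H) (N(H, W) = (W + 23/6)/(H - 5) = (23/6 + W)/(-5 + H))
(√(-7 + 19) + 42)*N(8, -4) = (√(-7 + 19) + 42)*((23/6 - 4)/(-5 + 8)) = (√12 + 42)*(-⅙/3) = (2*√3 + 42)*((⅓)*(-⅙)) = (42 + 2*√3)*(-1/18) = -7/3 - √3/9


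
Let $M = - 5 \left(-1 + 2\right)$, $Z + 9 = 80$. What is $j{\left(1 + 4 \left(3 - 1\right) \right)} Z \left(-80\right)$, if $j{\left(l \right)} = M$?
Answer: $28400$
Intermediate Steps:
$Z = 71$ ($Z = -9 + 80 = 71$)
$M = -5$ ($M = \left(-5\right) 1 = -5$)
$j{\left(l \right)} = -5$
$j{\left(1 + 4 \left(3 - 1\right) \right)} Z \left(-80\right) = \left(-5\right) 71 \left(-80\right) = \left(-355\right) \left(-80\right) = 28400$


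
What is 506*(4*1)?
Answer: 2024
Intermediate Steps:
506*(4*1) = 506*4 = 2024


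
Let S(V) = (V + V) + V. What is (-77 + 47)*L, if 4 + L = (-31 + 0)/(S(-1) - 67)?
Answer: 747/7 ≈ 106.71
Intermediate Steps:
S(V) = 3*V (S(V) = 2*V + V = 3*V)
L = -249/70 (L = -4 + (-31 + 0)/(3*(-1) - 67) = -4 - 31/(-3 - 67) = -4 - 31/(-70) = -4 - 31*(-1/70) = -4 + 31/70 = -249/70 ≈ -3.5571)
(-77 + 47)*L = (-77 + 47)*(-249/70) = -30*(-249/70) = 747/7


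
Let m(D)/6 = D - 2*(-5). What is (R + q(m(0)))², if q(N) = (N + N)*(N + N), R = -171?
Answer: 202464441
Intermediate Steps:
m(D) = 60 + 6*D (m(D) = 6*(D - 2*(-5)) = 6*(D + 10) = 6*(10 + D) = 60 + 6*D)
q(N) = 4*N² (q(N) = (2*N)*(2*N) = 4*N²)
(R + q(m(0)))² = (-171 + 4*(60 + 6*0)²)² = (-171 + 4*(60 + 0)²)² = (-171 + 4*60²)² = (-171 + 4*3600)² = (-171 + 14400)² = 14229² = 202464441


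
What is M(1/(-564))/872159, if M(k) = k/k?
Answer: 1/872159 ≈ 1.1466e-6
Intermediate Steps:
M(k) = 1
M(1/(-564))/872159 = 1/872159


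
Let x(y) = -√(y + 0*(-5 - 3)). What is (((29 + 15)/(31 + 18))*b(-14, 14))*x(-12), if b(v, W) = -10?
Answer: 880*I*√3/49 ≈ 31.106*I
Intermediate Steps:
x(y) = -√y (x(y) = -√(y + 0*(-8)) = -√(y + 0) = -√y)
(((29 + 15)/(31 + 18))*b(-14, 14))*x(-12) = (((29 + 15)/(31 + 18))*(-10))*(-√(-12)) = ((44/49)*(-10))*(-2*I*√3) = -(-880)*I*√3/49 = 880*I*√3/49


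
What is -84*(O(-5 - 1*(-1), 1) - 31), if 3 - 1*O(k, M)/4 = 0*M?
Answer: 1596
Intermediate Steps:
O(k, M) = 12 (O(k, M) = 12 - 0*M = 12 - 4*0 = 12 + 0 = 12)
-84*(O(-5 - 1*(-1), 1) - 31) = -84*(12 - 31) = -84*(-19) = 1596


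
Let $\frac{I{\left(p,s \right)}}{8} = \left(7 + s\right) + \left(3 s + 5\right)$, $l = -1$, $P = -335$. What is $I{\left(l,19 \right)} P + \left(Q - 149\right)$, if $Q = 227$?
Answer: $-235762$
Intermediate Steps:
$I{\left(p,s \right)} = 96 + 32 s$ ($I{\left(p,s \right)} = 8 \left(\left(7 + s\right) + \left(3 s + 5\right)\right) = 8 \left(\left(7 + s\right) + \left(5 + 3 s\right)\right) = 8 \left(12 + 4 s\right) = 96 + 32 s$)
$I{\left(l,19 \right)} P + \left(Q - 149\right) = \left(96 + 32 \cdot 19\right) \left(-335\right) + \left(227 - 149\right) = \left(96 + 608\right) \left(-335\right) + \left(227 - 149\right) = 704 \left(-335\right) + 78 = -235840 + 78 = -235762$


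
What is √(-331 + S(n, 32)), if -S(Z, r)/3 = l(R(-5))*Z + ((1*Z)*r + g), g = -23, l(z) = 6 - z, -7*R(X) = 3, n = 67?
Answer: I*√391321/7 ≈ 89.365*I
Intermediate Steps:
R(X) = -3/7 (R(X) = -⅐*3 = -3/7)
S(Z, r) = 69 - 135*Z/7 - 3*Z*r (S(Z, r) = -3*((6 - 1*(-3/7))*Z + ((1*Z)*r - 23)) = -3*((6 + 3/7)*Z + (Z*r - 23)) = -3*(45*Z/7 + (-23 + Z*r)) = -3*(-23 + 45*Z/7 + Z*r) = 69 - 135*Z/7 - 3*Z*r)
√(-331 + S(n, 32)) = √(-331 + (69 - 135/7*67 - 3*67*32)) = √(-331 + (69 - 9045/7 - 6432)) = √(-331 - 53586/7) = √(-55903/7) = I*√391321/7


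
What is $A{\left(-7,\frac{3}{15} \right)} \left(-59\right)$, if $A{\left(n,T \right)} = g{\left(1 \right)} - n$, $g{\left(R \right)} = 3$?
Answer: $-590$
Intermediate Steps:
$A{\left(n,T \right)} = 3 - n$
$A{\left(-7,\frac{3}{15} \right)} \left(-59\right) = \left(3 - -7\right) \left(-59\right) = \left(3 + 7\right) \left(-59\right) = 10 \left(-59\right) = -590$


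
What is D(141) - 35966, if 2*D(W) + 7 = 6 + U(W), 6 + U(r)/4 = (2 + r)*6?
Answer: -68525/2 ≈ -34263.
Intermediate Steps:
U(r) = 24 + 24*r (U(r) = -24 + 4*((2 + r)*6) = -24 + 4*(12 + 6*r) = -24 + (48 + 24*r) = 24 + 24*r)
D(W) = 23/2 + 12*W (D(W) = -7/2 + (6 + (24 + 24*W))/2 = -7/2 + (30 + 24*W)/2 = -7/2 + (15 + 12*W) = 23/2 + 12*W)
D(141) - 35966 = (23/2 + 12*141) - 35966 = (23/2 + 1692) - 35966 = 3407/2 - 35966 = -68525/2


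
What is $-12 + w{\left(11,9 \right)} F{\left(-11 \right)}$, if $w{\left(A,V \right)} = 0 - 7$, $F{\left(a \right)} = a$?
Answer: $65$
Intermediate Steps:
$w{\left(A,V \right)} = -7$ ($w{\left(A,V \right)} = 0 - 7 = -7$)
$-12 + w{\left(11,9 \right)} F{\left(-11 \right)} = -12 - -77 = -12 + 77 = 65$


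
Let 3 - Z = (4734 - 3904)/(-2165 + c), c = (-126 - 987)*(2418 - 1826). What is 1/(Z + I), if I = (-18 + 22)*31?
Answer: 661061/83955577 ≈ 0.0078739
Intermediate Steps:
c = -658896 (c = -1113*592 = -658896)
I = 124 (I = 4*31 = 124)
Z = 1984013/661061 (Z = 3 - (4734 - 3904)/(-2165 - 658896) = 3 - 830/(-661061) = 3 - 830*(-1)/661061 = 3 - 1*(-830/661061) = 3 + 830/661061 = 1984013/661061 ≈ 3.0013)
1/(Z + I) = 1/(1984013/661061 + 124) = 1/(83955577/661061) = 661061/83955577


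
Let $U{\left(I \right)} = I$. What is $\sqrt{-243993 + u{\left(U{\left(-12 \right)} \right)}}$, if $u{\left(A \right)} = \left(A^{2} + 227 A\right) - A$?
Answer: $i \sqrt{246561} \approx 496.55 i$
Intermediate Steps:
$u{\left(A \right)} = A^{2} + 226 A$
$\sqrt{-243993 + u{\left(U{\left(-12 \right)} \right)}} = \sqrt{-243993 - 12 \left(226 - 12\right)} = \sqrt{-243993 - 2568} = \sqrt{-246561} = i \sqrt{246561}$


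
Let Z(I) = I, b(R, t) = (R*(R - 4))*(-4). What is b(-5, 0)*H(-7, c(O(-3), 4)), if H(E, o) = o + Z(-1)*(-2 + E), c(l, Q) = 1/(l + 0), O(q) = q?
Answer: -1560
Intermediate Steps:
b(R, t) = -4*R*(-4 + R) (b(R, t) = (R*(-4 + R))*(-4) = -4*R*(-4 + R))
c(l, Q) = 1/l
H(E, o) = 2 + o - E (H(E, o) = o - (-2 + E) = o + (2 - E) = 2 + o - E)
b(-5, 0)*H(-7, c(O(-3), 4)) = (4*(-5)*(4 - 1*(-5)))*(2 + 1/(-3) - 1*(-7)) = (4*(-5)*(4 + 5))*(2 - ⅓ + 7) = (4*(-5)*9)*(26/3) = -180*26/3 = -1560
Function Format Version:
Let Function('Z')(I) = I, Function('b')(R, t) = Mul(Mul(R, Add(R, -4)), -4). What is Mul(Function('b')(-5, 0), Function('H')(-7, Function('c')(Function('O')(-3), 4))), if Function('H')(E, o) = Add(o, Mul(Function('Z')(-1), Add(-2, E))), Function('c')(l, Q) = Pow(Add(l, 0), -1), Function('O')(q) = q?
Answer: -1560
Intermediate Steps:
Function('b')(R, t) = Mul(-4, R, Add(-4, R)) (Function('b')(R, t) = Mul(Mul(R, Add(-4, R)), -4) = Mul(-4, R, Add(-4, R)))
Function('c')(l, Q) = Pow(l, -1)
Function('H')(E, o) = Add(2, o, Mul(-1, E)) (Function('H')(E, o) = Add(o, Mul(-1, Add(-2, E))) = Add(o, Add(2, Mul(-1, E))) = Add(2, o, Mul(-1, E)))
Mul(Function('b')(-5, 0), Function('H')(-7, Function('c')(Function('O')(-3), 4))) = Mul(Mul(4, -5, Add(4, Mul(-1, -5))), Add(2, Pow(-3, -1), Mul(-1, -7))) = Mul(Mul(4, -5, Add(4, 5)), Add(2, Rational(-1, 3), 7)) = Mul(Mul(4, -5, 9), Rational(26, 3)) = Mul(-180, Rational(26, 3)) = -1560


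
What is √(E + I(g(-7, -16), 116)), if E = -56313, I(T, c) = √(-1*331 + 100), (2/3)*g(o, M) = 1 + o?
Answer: √(-56313 + I*√231) ≈ 0.032 + 237.3*I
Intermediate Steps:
g(o, M) = 3/2 + 3*o/2 (g(o, M) = 3*(1 + o)/2 = 3/2 + 3*o/2)
I(T, c) = I*√231 (I(T, c) = √(-331 + 100) = √(-231) = I*√231)
√(E + I(g(-7, -16), 116)) = √(-56313 + I*√231)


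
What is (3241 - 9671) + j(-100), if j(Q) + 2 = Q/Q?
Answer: -6431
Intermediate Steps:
j(Q) = -1 (j(Q) = -2 + Q/Q = -2 + 1 = -1)
(3241 - 9671) + j(-100) = (3241 - 9671) - 1 = -6430 - 1 = -6431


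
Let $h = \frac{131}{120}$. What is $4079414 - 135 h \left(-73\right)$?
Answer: $\frac{32721379}{8} \approx 4.0902 \cdot 10^{6}$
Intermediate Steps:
$h = \frac{131}{120}$ ($h = 131 \cdot \frac{1}{120} = \frac{131}{120} \approx 1.0917$)
$4079414 - 135 h \left(-73\right) = 4079414 - 135 \cdot \frac{131}{120} \left(-73\right) = 4079414 - \frac{1179}{8} \left(-73\right) = 4079414 - - \frac{86067}{8} = 4079414 + \frac{86067}{8} = \frac{32721379}{8}$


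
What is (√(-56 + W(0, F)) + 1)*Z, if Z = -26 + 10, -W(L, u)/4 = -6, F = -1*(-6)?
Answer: -16 - 64*I*√2 ≈ -16.0 - 90.51*I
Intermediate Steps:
F = 6
W(L, u) = 24 (W(L, u) = -4*(-6) = 24)
Z = -16
(√(-56 + W(0, F)) + 1)*Z = (√(-56 + 24) + 1)*(-16) = (√(-32) + 1)*(-16) = (4*I*√2 + 1)*(-16) = (1 + 4*I*√2)*(-16) = -16 - 64*I*√2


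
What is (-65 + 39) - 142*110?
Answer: -15646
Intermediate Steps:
(-65 + 39) - 142*110 = -26 - 15620 = -15646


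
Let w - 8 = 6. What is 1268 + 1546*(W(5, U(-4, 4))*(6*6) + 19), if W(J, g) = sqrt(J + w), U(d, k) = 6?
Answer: 30642 + 55656*sqrt(19) ≈ 2.7324e+5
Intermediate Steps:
w = 14 (w = 8 + 6 = 14)
W(J, g) = sqrt(14 + J) (W(J, g) = sqrt(J + 14) = sqrt(14 + J))
1268 + 1546*(W(5, U(-4, 4))*(6*6) + 19) = 1268 + 1546*(sqrt(14 + 5)*(6*6) + 19) = 1268 + 1546*(sqrt(19)*36 + 19) = 1268 + 1546*(36*sqrt(19) + 19) = 1268 + 1546*(19 + 36*sqrt(19)) = 1268 + (29374 + 55656*sqrt(19)) = 30642 + 55656*sqrt(19)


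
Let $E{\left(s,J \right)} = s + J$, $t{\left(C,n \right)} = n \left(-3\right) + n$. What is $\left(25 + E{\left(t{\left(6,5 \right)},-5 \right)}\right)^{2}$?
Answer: $100$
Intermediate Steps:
$t{\left(C,n \right)} = - 2 n$ ($t{\left(C,n \right)} = - 3 n + n = - 2 n$)
$E{\left(s,J \right)} = J + s$
$\left(25 + E{\left(t{\left(6,5 \right)},-5 \right)}\right)^{2} = \left(25 - 15\right)^{2} = 10^{2} = 100$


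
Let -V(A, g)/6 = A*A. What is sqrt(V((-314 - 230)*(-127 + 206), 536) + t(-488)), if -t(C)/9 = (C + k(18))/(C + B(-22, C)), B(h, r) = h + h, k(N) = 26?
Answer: 5*I*sqrt(640074340230)/38 ≈ 1.0527e+5*I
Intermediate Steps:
V(A, g) = -6*A**2 (V(A, g) = -6*A*A = -6*A**2)
B(h, r) = 2*h
t(C) = -9*(26 + C)/(-44 + C) (t(C) = -9*(C + 26)/(C + 2*(-22)) = -9*(26 + C)/(C - 44) = -9*(26 + C)/(-44 + C))
sqrt(V((-314 - 230)*(-127 + 206), 536) + t(-488)) = sqrt(-6*(-314 - 230)**2*(-127 + 206)**2 + 9*(-26 - 1*(-488))/(-44 - 488)) = sqrt(-6*(-544*79)**2 + 9*(-26 + 488)/(-532)) = sqrt(-6*(-42976)**2 + 9*(-1/532)*462) = sqrt(-6*1846936576 - 297/38) = sqrt(-11081619456 - 297/38) = sqrt(-421101539625/38) = 5*I*sqrt(640074340230)/38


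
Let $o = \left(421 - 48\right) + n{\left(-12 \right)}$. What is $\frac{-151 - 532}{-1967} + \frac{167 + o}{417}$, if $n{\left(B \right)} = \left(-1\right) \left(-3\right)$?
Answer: $\frac{450964}{273413} \approx 1.6494$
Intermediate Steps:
$n{\left(B \right)} = 3$
$o = 376$ ($o = \left(421 - 48\right) + 3 = 373 + 3 = 376$)
$\frac{-151 - 532}{-1967} + \frac{167 + o}{417} = \frac{-151 - 532}{-1967} + \frac{167 + 376}{417} = \left(-683\right) \left(- \frac{1}{1967}\right) + 543 \cdot \frac{1}{417} = \frac{683}{1967} + \frac{181}{139} = \frac{450964}{273413}$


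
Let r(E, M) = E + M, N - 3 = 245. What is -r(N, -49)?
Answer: -199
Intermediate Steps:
N = 248 (N = 3 + 245 = 248)
-r(N, -49) = -(248 - 49) = -1*199 = -199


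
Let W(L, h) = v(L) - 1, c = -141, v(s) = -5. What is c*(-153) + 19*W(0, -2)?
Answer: 21459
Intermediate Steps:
W(L, h) = -6 (W(L, h) = -5 - 1 = -6)
c*(-153) + 19*W(0, -2) = -141*(-153) + 19*(-6) = 21573 - 114 = 21459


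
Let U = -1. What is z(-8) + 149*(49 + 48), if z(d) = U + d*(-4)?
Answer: 14484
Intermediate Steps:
z(d) = -1 - 4*d (z(d) = -1 + d*(-4) = -1 - 4*d)
z(-8) + 149*(49 + 48) = (-1 - 4*(-8)) + 149*(49 + 48) = (-1 + 32) + 149*97 = 31 + 14453 = 14484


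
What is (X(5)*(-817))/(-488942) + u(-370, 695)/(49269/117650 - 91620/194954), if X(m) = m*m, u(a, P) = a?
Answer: 2074701707807106475/286985576216154 ≈ 7229.3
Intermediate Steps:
X(m) = m**2
(X(5)*(-817))/(-488942) + u(-370, 695)/(49269/117650 - 91620/194954) = (5**2*(-817))/(-488942) - 370/(49269/117650 - 91620/194954) = (25*(-817))*(-1/488942) - 370/(49269*(1/117650) - 91620*1/194954) = -20425*(-1/488942) - 370/(49269/117650 - 45810/97477) = 20425/488942 - 370/(-586952187/11468169050) = 20425/488942 - 370*(-11468169050/586952187) = 20425/488942 + 4243222548500/586952187 = 2074701707807106475/286985576216154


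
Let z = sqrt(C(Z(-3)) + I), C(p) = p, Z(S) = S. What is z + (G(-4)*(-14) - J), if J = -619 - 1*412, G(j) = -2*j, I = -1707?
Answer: 919 + 3*I*sqrt(190) ≈ 919.0 + 41.352*I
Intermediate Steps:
J = -1031 (J = -619 - 412 = -1031)
z = 3*I*sqrt(190) (z = sqrt(-3 - 1707) = sqrt(-1710) = 3*I*sqrt(190) ≈ 41.352*I)
z + (G(-4)*(-14) - J) = 3*I*sqrt(190) + (-2*(-4)*(-14) - 1*(-1031)) = 3*I*sqrt(190) + (8*(-14) + 1031) = 3*I*sqrt(190) + (-112 + 1031) = 3*I*sqrt(190) + 919 = 919 + 3*I*sqrt(190)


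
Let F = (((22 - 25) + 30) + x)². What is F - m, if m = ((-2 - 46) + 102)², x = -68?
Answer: -1235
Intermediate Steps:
F = 1681 (F = (((22 - 25) + 30) - 68)² = ((-3 + 30) - 68)² = (27 - 68)² = (-41)² = 1681)
m = 2916 (m = (-48 + 102)² = 54² = 2916)
F - m = 1681 - 1*2916 = 1681 - 2916 = -1235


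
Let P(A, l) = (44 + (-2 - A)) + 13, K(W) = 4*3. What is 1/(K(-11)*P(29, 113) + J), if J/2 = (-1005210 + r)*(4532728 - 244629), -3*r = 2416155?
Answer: -1/15528021217498 ≈ -6.4400e-14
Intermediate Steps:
r = -805385 (r = -⅓*2416155 = -805385)
K(W) = 12
P(A, l) = 55 - A (P(A, l) = (42 - A) + 13 = 55 - A)
J = -15528021217810 (J = 2*((-1005210 - 805385)*(4532728 - 244629)) = 2*(-1810595*4288099) = 2*(-7764010608905) = -15528021217810)
1/(K(-11)*P(29, 113) + J) = 1/(12*(55 - 1*29) - 15528021217810) = 1/(12*(55 - 29) - 15528021217810) = 1/(12*26 - 15528021217810) = 1/(312 - 15528021217810) = 1/(-15528021217498) = -1/15528021217498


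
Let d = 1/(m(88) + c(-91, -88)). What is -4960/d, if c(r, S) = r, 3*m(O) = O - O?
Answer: 451360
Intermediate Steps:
m(O) = 0 (m(O) = (O - O)/3 = (⅓)*0 = 0)
d = -1/91 (d = 1/(0 - 91) = 1/(-91) = -1/91 ≈ -0.010989)
-4960/d = -4960/(-1/91) = -4960*(-91) = 451360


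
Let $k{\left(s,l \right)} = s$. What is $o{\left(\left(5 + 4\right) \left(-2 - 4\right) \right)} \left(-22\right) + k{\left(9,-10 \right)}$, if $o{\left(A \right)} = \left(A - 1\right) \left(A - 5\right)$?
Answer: $-71381$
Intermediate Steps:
$o{\left(A \right)} = \left(-1 + A\right) \left(-5 + A\right)$
$o{\left(\left(5 + 4\right) \left(-2 - 4\right) \right)} \left(-22\right) + k{\left(9,-10 \right)} = \left(5 + \left(\left(5 + 4\right) \left(-2 - 4\right)\right)^{2} - 6 \left(5 + 4\right) \left(-2 - 4\right)\right) \left(-22\right) + 9 = \left(5 + \left(9 \left(-6\right)\right)^{2} - 6 \cdot 9 \left(-6\right)\right) \left(-22\right) + 9 = \left(5 + \left(-54\right)^{2} - -324\right) \left(-22\right) + 9 = \left(5 + 2916 + 324\right) \left(-22\right) + 9 = 3245 \left(-22\right) + 9 = -71390 + 9 = -71381$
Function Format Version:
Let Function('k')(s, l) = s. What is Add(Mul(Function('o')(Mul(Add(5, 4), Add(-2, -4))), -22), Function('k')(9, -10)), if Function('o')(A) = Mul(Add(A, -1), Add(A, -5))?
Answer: -71381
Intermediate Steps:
Function('o')(A) = Mul(Add(-1, A), Add(-5, A))
Add(Mul(Function('o')(Mul(Add(5, 4), Add(-2, -4))), -22), Function('k')(9, -10)) = Add(Mul(Add(5, Pow(Mul(Add(5, 4), Add(-2, -4)), 2), Mul(-6, Mul(Add(5, 4), Add(-2, -4)))), -22), 9) = Add(Mul(Add(5, Pow(Mul(9, -6), 2), Mul(-6, Mul(9, -6))), -22), 9) = Add(Mul(Add(5, Pow(-54, 2), Mul(-6, -54)), -22), 9) = Add(Mul(Add(5, 2916, 324), -22), 9) = Add(Mul(3245, -22), 9) = Add(-71390, 9) = -71381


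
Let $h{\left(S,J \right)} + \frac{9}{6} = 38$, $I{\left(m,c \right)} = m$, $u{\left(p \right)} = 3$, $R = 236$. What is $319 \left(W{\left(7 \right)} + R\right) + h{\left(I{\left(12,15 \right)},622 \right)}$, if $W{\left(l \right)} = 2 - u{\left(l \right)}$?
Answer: $\frac{150003}{2} \approx 75002.0$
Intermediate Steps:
$h{\left(S,J \right)} = \frac{73}{2}$ ($h{\left(S,J \right)} = - \frac{3}{2} + 38 = \frac{73}{2}$)
$W{\left(l \right)} = -1$ ($W{\left(l \right)} = 2 - 3 = -1$)
$319 \left(W{\left(7 \right)} + R\right) + h{\left(I{\left(12,15 \right)},622 \right)} = 319 \left(-1 + 236\right) + \frac{73}{2} = 319 \cdot 235 + \frac{73}{2} = 74965 + \frac{73}{2} = \frac{150003}{2}$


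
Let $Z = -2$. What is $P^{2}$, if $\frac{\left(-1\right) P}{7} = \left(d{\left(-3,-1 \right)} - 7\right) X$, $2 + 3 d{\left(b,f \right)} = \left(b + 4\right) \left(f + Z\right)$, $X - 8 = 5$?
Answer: $\frac{5597956}{9} \approx 6.22 \cdot 10^{5}$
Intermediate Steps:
$X = 13$ ($X = 8 + 5 = 13$)
$d{\left(b,f \right)} = - \frac{2}{3} + \frac{\left(-2 + f\right) \left(4 + b\right)}{3}$ ($d{\left(b,f \right)} = - \frac{2}{3} + \frac{\left(b + 4\right) \left(f - 2\right)}{3} = - \frac{2}{3} + \frac{\left(4 + b\right) \left(-2 + f\right)}{3} = - \frac{2}{3} + \frac{\left(-2 + f\right) \left(4 + b\right)}{3}$)
$P = \frac{2366}{3}$ ($P = - 7 \left(\left(- \frac{10}{3} - -2 + \frac{4}{3} \left(-1\right) + \frac{1}{3} \left(-3\right) \left(-1\right)\right) - 7\right) 13 = - 7 \left(\left(- \frac{10}{3} + 2 - \frac{4}{3} + 1\right) - 7\right) 13 = - 7 \left(- \frac{5}{3} - 7\right) 13 = - 7 \left(\left(- \frac{26}{3}\right) 13\right) = \left(-7\right) \left(- \frac{338}{3}\right) = \frac{2366}{3} \approx 788.67$)
$P^{2} = \left(\frac{2366}{3}\right)^{2} = \frac{5597956}{9}$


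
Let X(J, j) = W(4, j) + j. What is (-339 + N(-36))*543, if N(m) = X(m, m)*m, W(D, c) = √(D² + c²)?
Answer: 519651 - 78192*√82 ≈ -1.8841e+5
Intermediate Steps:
X(J, j) = j + √(16 + j²) (X(J, j) = √(4² + j²) + j = √(16 + j²) + j = j + √(16 + j²))
N(m) = m*(m + √(16 + m²)) (N(m) = (m + √(16 + m²))*m = m*(m + √(16 + m²)))
(-339 + N(-36))*543 = (-339 - 36*(-36 + √(16 + (-36)²)))*543 = (-339 - 36*(-36 + √(16 + 1296)))*543 = (-339 - 36*(-36 + √1312))*543 = (-339 - 36*(-36 + 4*√82))*543 = (-339 + (1296 - 144*√82))*543 = (957 - 144*√82)*543 = 519651 - 78192*√82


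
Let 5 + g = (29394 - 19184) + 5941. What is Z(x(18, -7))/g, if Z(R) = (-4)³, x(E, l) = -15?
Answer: -32/8073 ≈ -0.0039638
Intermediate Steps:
Z(R) = -64
g = 16146 (g = -5 + ((29394 - 19184) + 5941) = -5 + (10210 + 5941) = -5 + 16151 = 16146)
Z(x(18, -7))/g = -64/16146 = -64*1/16146 = -32/8073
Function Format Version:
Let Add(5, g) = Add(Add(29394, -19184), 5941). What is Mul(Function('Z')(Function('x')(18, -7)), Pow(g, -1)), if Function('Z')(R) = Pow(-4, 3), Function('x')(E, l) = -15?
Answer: Rational(-32, 8073) ≈ -0.0039638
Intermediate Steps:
Function('Z')(R) = -64
g = 16146 (g = Add(-5, Add(Add(29394, -19184), 5941)) = Add(-5, Add(10210, 5941)) = Add(-5, 16151) = 16146)
Mul(Function('Z')(Function('x')(18, -7)), Pow(g, -1)) = Mul(-64, Pow(16146, -1)) = Mul(-64, Rational(1, 16146)) = Rational(-32, 8073)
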